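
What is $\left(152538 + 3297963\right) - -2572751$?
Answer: $6023252$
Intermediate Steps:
$\left(152538 + 3297963\right) - -2572751 = 3450501 + 2572751 = 6023252$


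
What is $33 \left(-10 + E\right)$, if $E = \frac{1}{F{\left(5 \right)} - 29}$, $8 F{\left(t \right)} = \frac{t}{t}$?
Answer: $- \frac{2318}{7} \approx -331.14$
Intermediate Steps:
$F{\left(t \right)} = \frac{1}{8}$ ($F{\left(t \right)} = \frac{t \frac{1}{t}}{8} = \frac{1}{8} \cdot 1 = \frac{1}{8}$)
$E = - \frac{8}{231}$ ($E = \frac{1}{\frac{1}{8} - 29} = \frac{1}{- \frac{231}{8}} = - \frac{8}{231} \approx -0.034632$)
$33 \left(-10 + E\right) = 33 \left(-10 - \frac{8}{231}\right) = 33 \left(- \frac{2318}{231}\right) = - \frac{2318}{7}$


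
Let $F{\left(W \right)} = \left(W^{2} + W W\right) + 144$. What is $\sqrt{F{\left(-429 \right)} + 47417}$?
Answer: $\sqrt{415643} \approx 644.7$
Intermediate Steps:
$F{\left(W \right)} = 144 + 2 W^{2}$ ($F{\left(W \right)} = \left(W^{2} + W^{2}\right) + 144 = 2 W^{2} + 144 = 144 + 2 W^{2}$)
$\sqrt{F{\left(-429 \right)} + 47417} = \sqrt{\left(144 + 2 \left(-429\right)^{2}\right) + 47417} = \sqrt{\left(144 + 2 \cdot 184041\right) + 47417} = \sqrt{\left(144 + 368082\right) + 47417} = \sqrt{368226 + 47417} = \sqrt{415643}$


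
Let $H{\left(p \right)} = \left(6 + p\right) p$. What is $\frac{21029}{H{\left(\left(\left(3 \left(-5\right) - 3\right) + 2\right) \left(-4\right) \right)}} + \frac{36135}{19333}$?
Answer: $\frac{568438457}{86611840} \approx 6.5631$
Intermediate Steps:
$H{\left(p \right)} = p \left(6 + p\right)$
$\frac{21029}{H{\left(\left(\left(3 \left(-5\right) - 3\right) + 2\right) \left(-4\right) \right)}} + \frac{36135}{19333} = \frac{21029}{\left(\left(3 \left(-5\right) - 3\right) + 2\right) \left(-4\right) \left(6 + \left(\left(3 \left(-5\right) - 3\right) + 2\right) \left(-4\right)\right)} + \frac{36135}{19333} = \frac{21029}{\left(\left(-15 - 3\right) + 2\right) \left(-4\right) \left(6 + \left(\left(-15 - 3\right) + 2\right) \left(-4\right)\right)} + 36135 \cdot \frac{1}{19333} = \frac{21029}{\left(-18 + 2\right) \left(-4\right) \left(6 + \left(-18 + 2\right) \left(-4\right)\right)} + \frac{36135}{19333} = \frac{21029}{\left(-16\right) \left(-4\right) \left(6 - -64\right)} + \frac{36135}{19333} = \frac{21029}{64 \left(6 + 64\right)} + \frac{36135}{19333} = \frac{21029}{64 \cdot 70} + \frac{36135}{19333} = \frac{21029}{4480} + \frac{36135}{19333} = \frac{568438457}{86611840}$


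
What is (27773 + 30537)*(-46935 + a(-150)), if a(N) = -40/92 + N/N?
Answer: -62945178520/23 ≈ -2.7367e+9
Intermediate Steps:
a(N) = 13/23 (a(N) = -40*1/92 + 1 = -10/23 + 1 = 13/23)
(27773 + 30537)*(-46935 + a(-150)) = (27773 + 30537)*(-46935 + 13/23) = 58310*(-1079492/23) = -62945178520/23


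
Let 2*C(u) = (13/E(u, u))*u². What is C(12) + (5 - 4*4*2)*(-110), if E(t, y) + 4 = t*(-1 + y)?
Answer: 47637/16 ≈ 2977.3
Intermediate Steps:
E(t, y) = -4 + t*(-1 + y)
C(u) = 13*u²/(2*(-4 + u² - u)) (C(u) = ((13/(-4 - u + u*u))*u²)/2 = ((13/(-4 - u + u²))*u²)/2 = ((13/(-4 + u² - u))*u²)/2 = (13*u²/(-4 + u² - u))/2 = 13*u²/(2*(-4 + u² - u)))
C(12) + (5 - 4*4*2)*(-110) = (13/2)*12²/(-4 + 12² - 1*12) + (5 - 4*4*2)*(-110) = (13/2)*144/(-4 + 144 - 12) + (5 - 16*2)*(-110) = (13/2)*144/128 + (5 - 32)*(-110) = (13/2)*144*(1/128) - 27*(-110) = 117/16 + 2970 = 47637/16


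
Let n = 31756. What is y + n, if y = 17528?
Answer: 49284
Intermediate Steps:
y + n = 17528 + 31756 = 49284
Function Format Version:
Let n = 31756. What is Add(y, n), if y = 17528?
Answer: 49284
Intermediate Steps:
Add(y, n) = Add(17528, 31756) = 49284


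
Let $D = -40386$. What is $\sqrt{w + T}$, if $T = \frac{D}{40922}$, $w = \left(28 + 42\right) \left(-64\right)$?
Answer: $\frac{i \sqrt{1875976463053}}{20461} \approx 66.94 i$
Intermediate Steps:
$w = -4480$ ($w = 70 \left(-64\right) = -4480$)
$T = - \frac{20193}{20461}$ ($T = - \frac{40386}{40922} = \left(-40386\right) \frac{1}{40922} = - \frac{20193}{20461} \approx -0.9869$)
$\sqrt{w + T} = \sqrt{-4480 - \frac{20193}{20461}} = \sqrt{- \frac{91685473}{20461}} = \frac{i \sqrt{1875976463053}}{20461}$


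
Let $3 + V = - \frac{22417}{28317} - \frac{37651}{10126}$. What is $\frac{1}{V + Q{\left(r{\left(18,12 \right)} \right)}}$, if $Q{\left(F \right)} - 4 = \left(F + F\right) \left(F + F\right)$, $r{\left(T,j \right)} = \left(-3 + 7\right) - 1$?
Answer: $\frac{286737942}{9316145945} \approx 0.030779$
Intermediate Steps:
$r{\left(T,j \right)} = 3$ ($r{\left(T,j \right)} = 4 - 1 = 3$)
$V = - \frac{2153371735}{286737942}$ ($V = -3 - \left(\frac{22417}{28317} + \frac{37651}{10126}\right) = -3 - \frac{1293157909}{286737942} = - \frac{2153371735}{286737942} \approx -7.5099$)
$Q{\left(F \right)} = 4 + 4 F^{2}$ ($Q{\left(F \right)} = 4 + \left(F + F\right) \left(F + F\right) = 4 + 2 F 2 F = 4 + 4 F^{2}$)
$\frac{1}{V + Q{\left(r{\left(18,12 \right)} \right)}} = \frac{1}{- \frac{2153371735}{286737942} + \left(4 + 4 \cdot 3^{2}\right)} = \frac{1}{- \frac{2153371735}{286737942} + \left(4 + 4 \cdot 9\right)} = \frac{1}{- \frac{2153371735}{286737942} + \left(4 + 36\right)} = \frac{1}{- \frac{2153371735}{286737942} + 40} = \frac{1}{\frac{9316145945}{286737942}} = \frac{286737942}{9316145945}$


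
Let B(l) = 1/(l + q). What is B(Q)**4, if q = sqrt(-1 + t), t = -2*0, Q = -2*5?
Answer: (10 - I)**(-4) ≈ 9.0342e-5 + 3.8055e-5*I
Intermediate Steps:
Q = -10
t = 0
q = I (q = sqrt(-1 + 0) = sqrt(-1) = I ≈ 1.0*I)
B(l) = 1/(I + l) (B(l) = 1/(l + I) = 1/(I + l))
B(Q)**4 = (1/(I - 10))**4 = (1/(-10 + I))**4 = ((-10 - I)/101)**4 = (-10 - I)**4/104060401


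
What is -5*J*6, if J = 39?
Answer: -1170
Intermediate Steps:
-5*J*6 = -5*39*6 = -195*6 = -1170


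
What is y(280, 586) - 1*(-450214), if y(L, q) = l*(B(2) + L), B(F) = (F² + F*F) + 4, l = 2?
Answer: 450798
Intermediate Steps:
B(F) = 4 + 2*F² (B(F) = (F² + F²) + 4 = 2*F² + 4 = 4 + 2*F²)
y(L, q) = 24 + 2*L (y(L, q) = 2*((4 + 2*2²) + L) = 2*((4 + 2*4) + L) = 2*((4 + 8) + L) = 2*(12 + L) = 24 + 2*L)
y(280, 586) - 1*(-450214) = (24 + 2*280) - 1*(-450214) = (24 + 560) + 450214 = 584 + 450214 = 450798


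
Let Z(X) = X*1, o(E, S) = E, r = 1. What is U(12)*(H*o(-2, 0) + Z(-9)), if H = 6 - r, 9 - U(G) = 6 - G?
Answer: -285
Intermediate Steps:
U(G) = 3 + G (U(G) = 9 - (6 - G) = 9 + (-6 + G) = 3 + G)
H = 5 (H = 6 - 1*1 = 6 - 1 = 5)
Z(X) = X
U(12)*(H*o(-2, 0) + Z(-9)) = (3 + 12)*(5*(-2) - 9) = 15*(-10 - 9) = 15*(-19) = -285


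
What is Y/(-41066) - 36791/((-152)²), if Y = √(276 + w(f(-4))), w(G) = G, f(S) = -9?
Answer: -36791/23104 - √267/41066 ≈ -1.5928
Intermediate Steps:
Y = √267 (Y = √(276 - 9) = √267 ≈ 16.340)
Y/(-41066) - 36791/((-152)²) = √267/(-41066) - 36791/((-152)²) = √267*(-1/41066) - 36791/23104 = -√267/41066 - 36791*1/23104 = -√267/41066 - 36791/23104 = -36791/23104 - √267/41066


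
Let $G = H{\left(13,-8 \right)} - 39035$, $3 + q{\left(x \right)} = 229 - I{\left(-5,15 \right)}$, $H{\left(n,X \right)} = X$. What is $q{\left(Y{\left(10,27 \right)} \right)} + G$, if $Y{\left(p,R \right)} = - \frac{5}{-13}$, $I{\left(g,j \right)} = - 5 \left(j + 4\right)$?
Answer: $-38722$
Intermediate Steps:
$I{\left(g,j \right)} = -20 - 5 j$ ($I{\left(g,j \right)} = - 5 \left(4 + j\right) = -20 - 5 j$)
$Y{\left(p,R \right)} = \frac{5}{13}$ ($Y{\left(p,R \right)} = \left(-5\right) \left(- \frac{1}{13}\right) = \frac{5}{13}$)
$q{\left(x \right)} = 321$ ($q{\left(x \right)} = -3 + \left(229 - \left(-20 - 75\right)\right) = -3 + \left(229 - -95\right) = -3 + \left(229 + 95\right) = -3 + 324 = 321$)
$G = -39043$ ($G = -8 - 39035 = -39043$)
$q{\left(Y{\left(10,27 \right)} \right)} + G = 321 - 39043 = -38722$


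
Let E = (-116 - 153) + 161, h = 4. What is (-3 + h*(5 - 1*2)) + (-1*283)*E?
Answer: 30573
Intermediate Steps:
E = -108 (E = -269 + 161 = -108)
(-3 + h*(5 - 1*2)) + (-1*283)*E = (-3 + 4*(5 - 1*2)) - 1*283*(-108) = (-3 + 4*(5 - 2)) - 283*(-108) = (-3 + 4*3) + 30564 = (-3 + 12) + 30564 = 9 + 30564 = 30573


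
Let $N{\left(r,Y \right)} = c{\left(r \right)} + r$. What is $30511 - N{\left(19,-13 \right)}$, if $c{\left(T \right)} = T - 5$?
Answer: $30478$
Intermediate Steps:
$c{\left(T \right)} = -5 + T$ ($c{\left(T \right)} = T - 5 = -5 + T$)
$N{\left(r,Y \right)} = -5 + 2 r$ ($N{\left(r,Y \right)} = \left(-5 + r\right) + r = -5 + 2 r$)
$30511 - N{\left(19,-13 \right)} = 30511 - \left(-5 + 2 \cdot 19\right) = 30511 - \left(-5 + 38\right) = 30511 - 33 = 30478$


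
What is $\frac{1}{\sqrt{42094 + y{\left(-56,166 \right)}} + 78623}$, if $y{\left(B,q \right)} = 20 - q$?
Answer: $\frac{78623}{6181534181} - \frac{2 \sqrt{10487}}{6181534181} \approx 1.2686 \cdot 10^{-5}$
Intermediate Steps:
$\frac{1}{\sqrt{42094 + y{\left(-56,166 \right)}} + 78623} = \frac{1}{\sqrt{42094 + \left(20 - 166\right)} + 78623} = \frac{1}{\sqrt{42094 - 146} + 78623} = \frac{1}{\sqrt{41948} + 78623} = \frac{1}{2 \sqrt{10487} + 78623} = \frac{1}{78623 + 2 \sqrt{10487}}$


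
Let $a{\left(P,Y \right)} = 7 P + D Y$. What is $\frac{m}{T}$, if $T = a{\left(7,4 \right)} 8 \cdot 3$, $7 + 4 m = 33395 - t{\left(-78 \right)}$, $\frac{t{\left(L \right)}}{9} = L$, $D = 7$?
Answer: $\frac{2435}{528} \approx 4.6117$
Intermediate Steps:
$t{\left(L \right)} = 9 L$
$m = \frac{17045}{2}$ ($m = - \frac{7}{4} + \frac{33395 - 9 \left(-78\right)}{4} = - \frac{7}{4} + \frac{33395 - -702}{4} = - \frac{7}{4} + \frac{33395 + 702}{4} = - \frac{7}{4} + \frac{1}{4} \cdot 34097 = - \frac{7}{4} + \frac{34097}{4} = \frac{17045}{2} \approx 8522.5$)
$a{\left(P,Y \right)} = 7 P + 7 Y$
$T = 1848$ ($T = \left(7 \cdot 7 + 7 \cdot 4\right) 8 \cdot 3 = \left(49 + 28\right) 8 \cdot 3 = 77 \cdot 8 \cdot 3 = 616 \cdot 3 = 1848$)
$\frac{m}{T} = \frac{17045}{2 \cdot 1848} = \frac{17045}{2} \cdot \frac{1}{1848} = \frac{2435}{528}$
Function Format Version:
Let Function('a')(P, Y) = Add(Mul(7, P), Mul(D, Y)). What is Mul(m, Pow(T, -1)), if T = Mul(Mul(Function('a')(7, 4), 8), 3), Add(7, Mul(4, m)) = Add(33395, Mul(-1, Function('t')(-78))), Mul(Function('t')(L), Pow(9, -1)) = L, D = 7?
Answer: Rational(2435, 528) ≈ 4.6117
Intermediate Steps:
Function('t')(L) = Mul(9, L)
m = Rational(17045, 2) (m = Add(Rational(-7, 4), Mul(Rational(1, 4), Add(33395, Mul(-1, Mul(9, -78))))) = Add(Rational(-7, 4), Mul(Rational(1, 4), Add(33395, Mul(-1, -702)))) = Add(Rational(-7, 4), Mul(Rational(1, 4), Add(33395, 702))) = Add(Rational(-7, 4), Mul(Rational(1, 4), 34097)) = Add(Rational(-7, 4), Rational(34097, 4)) = Rational(17045, 2) ≈ 8522.5)
Function('a')(P, Y) = Add(Mul(7, P), Mul(7, Y))
T = 1848 (T = Mul(Mul(Add(Mul(7, 7), Mul(7, 4)), 8), 3) = Mul(Mul(Add(49, 28), 8), 3) = Mul(Mul(77, 8), 3) = Mul(616, 3) = 1848)
Mul(m, Pow(T, -1)) = Mul(Rational(17045, 2), Pow(1848, -1)) = Mul(Rational(17045, 2), Rational(1, 1848)) = Rational(2435, 528)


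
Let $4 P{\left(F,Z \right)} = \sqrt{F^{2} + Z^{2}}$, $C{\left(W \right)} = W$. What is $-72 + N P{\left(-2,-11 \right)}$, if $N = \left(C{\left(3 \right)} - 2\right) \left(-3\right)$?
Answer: $-72 - \frac{15 \sqrt{5}}{4} \approx -80.385$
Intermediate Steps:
$P{\left(F,Z \right)} = \frac{\sqrt{F^{2} + Z^{2}}}{4}$
$N = -3$ ($N = \left(3 - 2\right) \left(-3\right) = 1 \left(-3\right) = -3$)
$-72 + N P{\left(-2,-11 \right)} = -72 - 3 \frac{\sqrt{\left(-2\right)^{2} + \left(-11\right)^{2}}}{4} = -72 - 3 \frac{\sqrt{4 + 121}}{4} = -72 - 3 \frac{\sqrt{125}}{4} = -72 - 3 \frac{5 \sqrt{5}}{4} = -72 - \frac{15 \sqrt{5}}{4}$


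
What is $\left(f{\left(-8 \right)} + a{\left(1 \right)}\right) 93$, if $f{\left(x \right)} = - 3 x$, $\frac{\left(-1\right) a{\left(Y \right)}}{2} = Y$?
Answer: $2046$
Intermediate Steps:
$a{\left(Y \right)} = - 2 Y$
$\left(f{\left(-8 \right)} + a{\left(1 \right)}\right) 93 = \left(\left(-3\right) \left(-8\right) - 2\right) 93 = \left(24 - 2\right) 93 = 22 \cdot 93 = 2046$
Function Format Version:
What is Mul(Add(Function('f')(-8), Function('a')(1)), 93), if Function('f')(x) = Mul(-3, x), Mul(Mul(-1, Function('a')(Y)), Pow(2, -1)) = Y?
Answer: 2046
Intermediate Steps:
Function('a')(Y) = Mul(-2, Y)
Mul(Add(Function('f')(-8), Function('a')(1)), 93) = Mul(Add(Mul(-3, -8), Mul(-2, 1)), 93) = Mul(Add(24, -2), 93) = Mul(22, 93) = 2046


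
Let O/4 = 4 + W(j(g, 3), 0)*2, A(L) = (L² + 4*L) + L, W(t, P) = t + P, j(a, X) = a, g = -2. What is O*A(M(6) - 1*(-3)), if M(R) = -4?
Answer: 0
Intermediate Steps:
W(t, P) = P + t
A(L) = L² + 5*L
O = 0 (O = 4*(4 + (0 - 2)*2) = 4*(4 - 2*2) = 4*(4 - 4) = 4*0 = 0)
O*A(M(6) - 1*(-3)) = 0*((-4 - 1*(-3))*(5 + (-4 - 1*(-3)))) = 0*((-4 + 3)*(5 + (-4 + 3))) = 0*(-(5 - 1)) = 0*(-1*4) = 0*(-4) = 0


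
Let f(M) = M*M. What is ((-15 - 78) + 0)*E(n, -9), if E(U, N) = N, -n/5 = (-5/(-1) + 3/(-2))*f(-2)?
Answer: 837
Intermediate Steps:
f(M) = M**2
n = -70 (n = -5*(-5/(-1) + 3/(-2))*(-2)**2 = -5*(-5*(-1) + 3*(-1/2))*4 = -5*(5 - 3/2)*4 = -35*4/2 = -5*14 = -70)
((-15 - 78) + 0)*E(n, -9) = ((-15 - 78) + 0)*(-9) = (-93 + 0)*(-9) = -93*(-9) = 837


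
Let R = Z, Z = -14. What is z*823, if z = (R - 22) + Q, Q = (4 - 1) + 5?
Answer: -23044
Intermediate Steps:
R = -14
Q = 8 (Q = 3 + 5 = 8)
z = -28 (z = (-14 - 22) + 8 = -36 + 8 = -28)
z*823 = -28*823 = -23044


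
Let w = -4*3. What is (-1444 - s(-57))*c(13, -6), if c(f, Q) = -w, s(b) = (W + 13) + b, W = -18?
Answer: -16584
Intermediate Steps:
s(b) = -5 + b (s(b) = (-18 + 13) + b = -5 + b)
w = -12
c(f, Q) = 12 (c(f, Q) = -1*(-12) = 12)
(-1444 - s(-57))*c(13, -6) = (-1444 - (-5 - 57))*12 = (-1444 - 1*(-62))*12 = (-1444 + 62)*12 = -1382*12 = -16584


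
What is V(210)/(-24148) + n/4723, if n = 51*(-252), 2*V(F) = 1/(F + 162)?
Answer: -230900476147/84853946976 ≈ -2.7212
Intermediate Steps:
V(F) = 1/(2*(162 + F)) (V(F) = 1/(2*(F + 162)) = 1/(2*(162 + F)))
n = -12852
V(210)/(-24148) + n/4723 = (1/(2*(162 + 210)))/(-24148) - 12852/4723 = ((½)/372)*(-1/24148) - 12852*1/4723 = ((½)*(1/372))*(-1/24148) - 12852/4723 = (1/744)*(-1/24148) - 12852/4723 = -1/17966112 - 12852/4723 = -230900476147/84853946976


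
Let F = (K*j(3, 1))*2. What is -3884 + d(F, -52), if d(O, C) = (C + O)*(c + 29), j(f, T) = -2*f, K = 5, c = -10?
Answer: -6012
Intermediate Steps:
F = -60 (F = (5*(-2*3))*2 = (5*(-6))*2 = -30*2 = -60)
d(O, C) = 19*C + 19*O (d(O, C) = (C + O)*(-10 + 29) = (C + O)*19 = 19*C + 19*O)
-3884 + d(F, -52) = -3884 + (19*(-52) + 19*(-60)) = -3884 + (-988 - 1140) = -3884 - 2128 = -6012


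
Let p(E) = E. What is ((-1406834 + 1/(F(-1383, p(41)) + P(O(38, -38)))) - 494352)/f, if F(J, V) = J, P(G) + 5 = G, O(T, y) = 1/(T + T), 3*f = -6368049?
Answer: 66850135886/74638487207 ≈ 0.89565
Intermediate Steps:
f = -2122683 (f = (⅓)*(-6368049) = -2122683)
O(T, y) = 1/(2*T)
P(G) = -5 + G
((-1406834 + 1/(F(-1383, p(41)) + P(O(38, -38)))) - 494352)/f = ((-1406834 + 1/(-1383 + (-5 + (½)/38))) - 494352)/(-2122683) = ((-1406834 + 1/(-1383 + (-5 + (½)*(1/38)))) - 494352)*(-1/2122683) = ((-1406834 + 1/(-1383 + (-5 + 1/76))) - 494352)*(-1/2122683) = ((-1406834 + 1/(-1383 - 379/76)) - 494352)*(-1/2122683) = ((-1406834 + 1/(-105487/76)) - 494352)*(-1/2122683) = ((-1406834 - 76/105487) - 494352)*(-1/2122683) = (-148402698234/105487 - 494352)*(-1/2122683) = -200550407658/105487*(-1/2122683) = 66850135886/74638487207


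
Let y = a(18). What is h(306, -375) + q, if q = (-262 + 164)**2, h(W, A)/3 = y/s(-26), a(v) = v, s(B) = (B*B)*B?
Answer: 84399925/8788 ≈ 9604.0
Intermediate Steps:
s(B) = B**3 (s(B) = B**2*B = B**3)
y = 18
h(W, A) = -27/8788 (h(W, A) = 3*(18/((-26)**3)) = 3*(18/(-17576)) = 3*(18*(-1/17576)) = 3*(-9/8788) = -27/8788)
q = 9604 (q = (-98)**2 = 9604)
h(306, -375) + q = -27/8788 + 9604 = 84399925/8788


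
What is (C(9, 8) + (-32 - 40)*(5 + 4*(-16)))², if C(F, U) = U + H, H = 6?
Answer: 18164644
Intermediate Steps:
C(F, U) = 6 + U (C(F, U) = U + 6 = 6 + U)
(C(9, 8) + (-32 - 40)*(5 + 4*(-16)))² = ((6 + 8) + (-32 - 40)*(5 + 4*(-16)))² = (14 - 72*(5 - 64))² = (14 - 72*(-59))² = (14 + 4248)² = 4262² = 18164644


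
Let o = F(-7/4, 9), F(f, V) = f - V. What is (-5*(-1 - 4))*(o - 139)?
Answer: -14975/4 ≈ -3743.8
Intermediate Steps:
o = -43/4 (o = -7/4 - 1*9 = -7*¼ - 9 = -7/4 - 9 = -43/4 ≈ -10.750)
(-5*(-1 - 4))*(o - 139) = (-5*(-1 - 4))*(-43/4 - 139) = -5*(-5)*(-599/4) = 25*(-599/4) = -14975/4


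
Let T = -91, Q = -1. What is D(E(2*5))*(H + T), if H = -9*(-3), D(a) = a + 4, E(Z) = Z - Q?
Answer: -960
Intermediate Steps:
E(Z) = 1 + Z (E(Z) = Z - 1*(-1) = Z + 1 = 1 + Z)
D(a) = 4 + a
H = 27
D(E(2*5))*(H + T) = (4 + (1 + 2*5))*(27 - 91) = (4 + (1 + 10))*(-64) = (4 + 11)*(-64) = 15*(-64) = -960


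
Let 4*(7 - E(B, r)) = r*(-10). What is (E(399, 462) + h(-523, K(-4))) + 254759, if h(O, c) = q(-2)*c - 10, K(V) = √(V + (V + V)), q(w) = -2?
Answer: 255911 - 4*I*√3 ≈ 2.5591e+5 - 6.9282*I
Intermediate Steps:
E(B, r) = 7 + 5*r/2 (E(B, r) = 7 - r*(-10)/4 = 7 - (-5)*r/2 = 7 + 5*r/2)
K(V) = √3*√V (K(V) = √(V + 2*V) = √(3*V) = √3*√V)
h(O, c) = -10 - 2*c (h(O, c) = -2*c - 10 = -10 - 2*c)
(E(399, 462) + h(-523, K(-4))) + 254759 = ((7 + (5/2)*462) + (-10 - 2*√3*√(-4))) + 254759 = ((7 + 1155) + (-10 - 2*√3*2*I)) + 254759 = (1162 + (-10 - 4*I*√3)) + 254759 = (1152 - 4*I*√3) + 254759 = 255911 - 4*I*√3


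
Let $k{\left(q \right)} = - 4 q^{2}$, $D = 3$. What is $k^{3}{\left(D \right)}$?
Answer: $-46656$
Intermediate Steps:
$k^{3}{\left(D \right)} = \left(- 4 \cdot 3^{2}\right)^{3} = \left(\left(-4\right) 9\right)^{3} = \left(-36\right)^{3} = -46656$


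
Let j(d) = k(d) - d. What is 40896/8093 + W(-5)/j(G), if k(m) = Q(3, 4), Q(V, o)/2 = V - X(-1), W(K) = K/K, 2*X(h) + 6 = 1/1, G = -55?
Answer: 2707229/534138 ≈ 5.0684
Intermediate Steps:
X(h) = -5/2 (X(h) = -3 + (½)/1 = -3 + (½)*1 = -3 + ½ = -5/2)
W(K) = 1
Q(V, o) = 5 + 2*V (Q(V, o) = 2*(V - 1*(-5/2)) = 2*(V + 5/2) = 2*(5/2 + V) = 5 + 2*V)
k(m) = 11 (k(m) = 5 + 2*3 = 5 + 6 = 11)
j(d) = 11 - d
40896/8093 + W(-5)/j(G) = 40896/8093 + 1/(11 - 1*(-55)) = 40896*(1/8093) + 1/(11 + 55) = 40896/8093 + 1/66 = 2707229/534138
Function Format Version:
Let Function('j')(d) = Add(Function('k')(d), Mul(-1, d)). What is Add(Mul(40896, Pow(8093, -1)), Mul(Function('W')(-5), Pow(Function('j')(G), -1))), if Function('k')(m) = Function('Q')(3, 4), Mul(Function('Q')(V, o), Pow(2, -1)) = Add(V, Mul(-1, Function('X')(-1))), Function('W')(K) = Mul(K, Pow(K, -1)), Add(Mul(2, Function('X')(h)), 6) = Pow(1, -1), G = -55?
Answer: Rational(2707229, 534138) ≈ 5.0684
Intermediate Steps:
Function('X')(h) = Rational(-5, 2) (Function('X')(h) = Add(-3, Mul(Rational(1, 2), Pow(1, -1))) = Add(-3, Mul(Rational(1, 2), 1)) = Add(-3, Rational(1, 2)) = Rational(-5, 2))
Function('W')(K) = 1
Function('Q')(V, o) = Add(5, Mul(2, V)) (Function('Q')(V, o) = Mul(2, Add(V, Mul(-1, Rational(-5, 2)))) = Mul(2, Add(V, Rational(5, 2))) = Mul(2, Add(Rational(5, 2), V)) = Add(5, Mul(2, V)))
Function('k')(m) = 11 (Function('k')(m) = Add(5, Mul(2, 3)) = Add(5, 6) = 11)
Function('j')(d) = Add(11, Mul(-1, d))
Add(Mul(40896, Pow(8093, -1)), Mul(Function('W')(-5), Pow(Function('j')(G), -1))) = Add(Mul(40896, Pow(8093, -1)), Mul(1, Pow(Add(11, Mul(-1, -55)), -1))) = Add(Mul(40896, Rational(1, 8093)), Mul(1, Pow(Add(11, 55), -1))) = Add(Rational(40896, 8093), Mul(1, Pow(66, -1))) = Add(Rational(40896, 8093), Mul(1, Rational(1, 66))) = Add(Rational(40896, 8093), Rational(1, 66)) = Rational(2707229, 534138)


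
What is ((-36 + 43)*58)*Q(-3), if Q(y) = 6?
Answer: 2436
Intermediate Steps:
((-36 + 43)*58)*Q(-3) = ((-36 + 43)*58)*6 = (7*58)*6 = 406*6 = 2436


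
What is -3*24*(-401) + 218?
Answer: 29090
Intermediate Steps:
-3*24*(-401) + 218 = -72*(-401) + 218 = 28872 + 218 = 29090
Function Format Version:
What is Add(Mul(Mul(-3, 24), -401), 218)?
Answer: 29090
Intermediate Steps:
Add(Mul(Mul(-3, 24), -401), 218) = Add(Mul(-72, -401), 218) = Add(28872, 218) = 29090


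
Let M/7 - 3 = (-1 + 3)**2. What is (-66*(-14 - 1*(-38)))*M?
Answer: -77616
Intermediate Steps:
M = 49 (M = 21 + 7*(-1 + 3)**2 = 21 + 7*2**2 = 21 + 7*4 = 21 + 28 = 49)
(-66*(-14 - 1*(-38)))*M = -66*(-14 - 1*(-38))*49 = -66*(-14 + 38)*49 = -66*24*49 = -1584*49 = -77616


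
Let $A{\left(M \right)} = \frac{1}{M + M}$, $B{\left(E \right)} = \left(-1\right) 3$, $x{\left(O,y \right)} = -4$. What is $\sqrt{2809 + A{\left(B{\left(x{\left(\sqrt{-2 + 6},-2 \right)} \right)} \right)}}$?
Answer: $\frac{\sqrt{101118}}{6} \approx 52.998$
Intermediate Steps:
$B{\left(E \right)} = -3$
$A{\left(M \right)} = \frac{1}{2 M}$
$\sqrt{2809 + A{\left(B{\left(x{\left(\sqrt{-2 + 6},-2 \right)} \right)} \right)}} = \sqrt{2809 + \frac{1}{2 \left(-3\right)}} = \sqrt{2809 + \frac{1}{2} \left(- \frac{1}{3}\right)} = \sqrt{2809 - \frac{1}{6}} = \sqrt{\frac{16853}{6}} = \frac{\sqrt{101118}}{6}$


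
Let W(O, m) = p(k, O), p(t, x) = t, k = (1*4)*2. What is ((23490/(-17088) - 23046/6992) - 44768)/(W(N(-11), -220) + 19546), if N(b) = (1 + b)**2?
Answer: -2422738757/1058106048 ≈ -2.2897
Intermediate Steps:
k = 8 (k = 4*2 = 8)
W(O, m) = 8
((23490/(-17088) - 23046/6992) - 44768)/(W(N(-11), -220) + 19546) = ((23490/(-17088) - 23046/6992) - 44768)/(8 + 19546) = ((23490*(-1/17088) - 23046*1/6992) - 44768)/19554 = ((-3915/2848 - 501/152) - 44768)*(1/19554) = (-252741/54112 - 44768)*(1/19554) = -2422738757/54112*1/19554 = -2422738757/1058106048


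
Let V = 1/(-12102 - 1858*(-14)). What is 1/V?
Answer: 13910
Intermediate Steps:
V = 1/13910 (V = 1/(-12102 + 26012) = 1/13910 ≈ 7.1891e-5)
1/V = 1/(1/13910) = 13910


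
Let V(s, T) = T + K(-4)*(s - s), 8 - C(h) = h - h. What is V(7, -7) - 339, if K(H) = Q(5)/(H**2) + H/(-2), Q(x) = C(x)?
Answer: -346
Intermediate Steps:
C(h) = 8 (C(h) = 8 - (h - h) = 8 - 1*0 = 8 + 0 = 8)
Q(x) = 8
K(H) = 8/H**2 - H/2 (K(H) = 8/(H**2) + H/(-2) = 8/H**2 + H*(-1/2) = 8/H**2 - H/2)
V(s, T) = T (V(s, T) = T + (8/(-4)**2 - 1/2*(-4))*(s - s) = T + (8*(1/16) + 2)*0 = T + (1/2 + 2)*0 = T + (5/2)*0 = T + 0 = T)
V(7, -7) - 339 = -7 - 339 = -346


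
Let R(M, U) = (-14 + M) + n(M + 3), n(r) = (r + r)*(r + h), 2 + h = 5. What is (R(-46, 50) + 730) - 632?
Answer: 3478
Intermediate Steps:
h = 3 (h = -2 + 5 = 3)
n(r) = 2*r*(3 + r) (n(r) = (r + r)*(r + 3) = (2*r)*(3 + r) = 2*r*(3 + r))
R(M, U) = -14 + M + 2*(3 + M)*(6 + M) (R(M, U) = (-14 + M) + 2*(M + 3)*(3 + (M + 3)) = (-14 + M) + 2*(3 + M)*(3 + (3 + M)) = (-14 + M) + 2*(3 + M)*(6 + M) = -14 + M + 2*(3 + M)*(6 + M))
(R(-46, 50) + 730) - 632 = ((22 + 2*(-46)**2 + 19*(-46)) + 730) - 632 = ((22 + 2*2116 - 874) + 730) - 632 = ((22 + 4232 - 874) + 730) - 632 = (3380 + 730) - 632 = 4110 - 632 = 3478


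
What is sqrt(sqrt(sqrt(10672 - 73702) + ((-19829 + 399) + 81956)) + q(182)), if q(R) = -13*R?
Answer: sqrt(-2366 + sqrt(62526 + I*sqrt(63030))) ≈ 0.0055 + 45.999*I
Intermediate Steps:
sqrt(sqrt(sqrt(10672 - 73702) + ((-19829 + 399) + 81956)) + q(182)) = sqrt(sqrt(sqrt(10672 - 73702) + ((-19829 + 399) + 81956)) - 13*182) = sqrt(sqrt(sqrt(-63030) + (-19430 + 81956)) - 2366) = sqrt(sqrt(I*sqrt(63030) + 62526) - 2366) = sqrt(sqrt(62526 + I*sqrt(63030)) - 2366) = sqrt(-2366 + sqrt(62526 + I*sqrt(63030)))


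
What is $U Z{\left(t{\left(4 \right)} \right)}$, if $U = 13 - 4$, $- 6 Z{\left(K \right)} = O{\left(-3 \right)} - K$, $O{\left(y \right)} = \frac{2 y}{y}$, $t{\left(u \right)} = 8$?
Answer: $9$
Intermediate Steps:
$O{\left(y \right)} = 2$
$Z{\left(K \right)} = - \frac{1}{3} + \frac{K}{6}$ ($Z{\left(K \right)} = - \frac{2 - K}{6} = - \frac{1}{3} + \frac{K}{6}$)
$U = 9$ ($U = 13 - 4 = 9$)
$U Z{\left(t{\left(4 \right)} \right)} = 9 \left(- \frac{1}{3} + \frac{1}{6} \cdot 8\right) = 9 \left(- \frac{1}{3} + \frac{4}{3}\right) = 9 \cdot 1 = 9$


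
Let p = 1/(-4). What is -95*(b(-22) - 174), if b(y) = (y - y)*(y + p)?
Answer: 16530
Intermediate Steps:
p = -1/4 ≈ -0.25000
b(y) = 0 (b(y) = (y - y)*(y - 1/4) = 0*(-1/4 + y) = 0)
-95*(b(-22) - 174) = -95*(0 - 174) = -95*(-174) = 16530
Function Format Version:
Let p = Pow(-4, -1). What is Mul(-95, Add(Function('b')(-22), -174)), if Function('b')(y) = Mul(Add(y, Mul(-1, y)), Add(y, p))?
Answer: 16530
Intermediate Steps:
p = Rational(-1, 4) ≈ -0.25000
Function('b')(y) = 0 (Function('b')(y) = Mul(Add(y, Mul(-1, y)), Add(y, Rational(-1, 4))) = Mul(0, Add(Rational(-1, 4), y)) = 0)
Mul(-95, Add(Function('b')(-22), -174)) = Mul(-95, Add(0, -174)) = Mul(-95, -174) = 16530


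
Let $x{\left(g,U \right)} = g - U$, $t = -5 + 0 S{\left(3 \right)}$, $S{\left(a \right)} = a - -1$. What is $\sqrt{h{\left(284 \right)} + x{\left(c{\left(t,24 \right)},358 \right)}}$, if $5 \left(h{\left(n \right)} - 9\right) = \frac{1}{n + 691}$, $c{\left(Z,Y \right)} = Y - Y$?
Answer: $\frac{i \sqrt{331767930}}{975} \approx 18.682 i$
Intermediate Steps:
$S{\left(a \right)} = 1 + a$ ($S{\left(a \right)} = a + 1 = 1 + a$)
$t = -5$ ($t = -5 + 0 \left(1 + 3\right) = -5 + 0 \cdot 4 = -5 + 0 = -5$)
$c{\left(Z,Y \right)} = 0$
$h{\left(n \right)} = 9 + \frac{1}{5 \left(691 + n\right)}$ ($h{\left(n \right)} = 9 + \frac{1}{5 \left(n + 691\right)} = 9 + \frac{1}{5 \left(691 + n\right)}$)
$\sqrt{h{\left(284 \right)} + x{\left(c{\left(t,24 \right)},358 \right)}} = \sqrt{\frac{31096 + 45 \cdot 284}{5 \left(691 + 284\right)} + \left(0 - 358\right)} = \sqrt{\frac{31096 + 12780}{5 \cdot 975} + \left(0 - 358\right)} = \sqrt{\frac{1}{5} \cdot \frac{1}{975} \cdot 43876 - 358} = \sqrt{\frac{43876}{4875} - 358} = \sqrt{- \frac{1701374}{4875}} = \frac{i \sqrt{331767930}}{975}$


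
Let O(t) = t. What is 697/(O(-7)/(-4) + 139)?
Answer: 2788/563 ≈ 4.9520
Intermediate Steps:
697/(O(-7)/(-4) + 139) = 697/(-7/(-4) + 139) = 697/(-7*(-¼) + 139) = 697/(7/4 + 139) = 697/(563/4) = 697*(4/563) = 2788/563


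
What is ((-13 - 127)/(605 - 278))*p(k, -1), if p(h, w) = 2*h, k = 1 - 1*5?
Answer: 1120/327 ≈ 3.4251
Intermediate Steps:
k = -4 (k = 1 - 5 = -4)
((-13 - 127)/(605 - 278))*p(k, -1) = ((-13 - 127)/(605 - 278))*(2*(-4)) = -140/327*(-8) = 1120/327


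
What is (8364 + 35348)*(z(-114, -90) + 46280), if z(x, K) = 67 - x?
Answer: 2030903232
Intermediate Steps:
(8364 + 35348)*(z(-114, -90) + 46280) = (8364 + 35348)*((67 - 1*(-114)) + 46280) = 43712*((67 + 114) + 46280) = 43712*(181 + 46280) = 43712*46461 = 2030903232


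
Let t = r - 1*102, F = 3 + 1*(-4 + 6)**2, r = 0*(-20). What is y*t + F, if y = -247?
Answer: 25201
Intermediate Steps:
r = 0
F = 7 (F = 3 + 1*2**2 = 3 + 1*4 = 3 + 4 = 7)
t = -102 (t = 0 - 1*102 = 0 - 102 = -102)
y*t + F = -247*(-102) + 7 = 25194 + 7 = 25201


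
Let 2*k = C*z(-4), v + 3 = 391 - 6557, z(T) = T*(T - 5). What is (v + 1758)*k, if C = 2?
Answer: -158796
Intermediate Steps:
z(T) = T*(-5 + T)
v = -6169 (v = -3 + (391 - 6557) = -3 - 6166 = -6169)
k = 36 (k = (2*(-4*(-5 - 4)))/2 = (2*(-4*(-9)))/2 = (2*36)/2 = (1/2)*72 = 36)
(v + 1758)*k = (-6169 + 1758)*36 = -4411*36 = -158796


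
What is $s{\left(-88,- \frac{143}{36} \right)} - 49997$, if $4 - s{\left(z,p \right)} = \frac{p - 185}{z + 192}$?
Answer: $- \frac{187166989}{3744} \approx -49991.0$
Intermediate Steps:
$s{\left(z,p \right)} = 4 - \frac{-185 + p}{192 + z}$ ($s{\left(z,p \right)} = 4 - \frac{p - 185}{z + 192} = 4 - \frac{-185 + p}{192 + z}$)
$s{\left(-88,- \frac{143}{36} \right)} - 49997 = \frac{953 - - \frac{143}{36} + 4 \left(-88\right)}{192 - 88} - 49997 = \frac{953 - \left(-143\right) \frac{1}{36} - 352}{104} - 49997 = \frac{953 - - \frac{143}{36} - 352}{104} - 49997 = \frac{953 + \frac{143}{36} - 352}{104} - 49997 = \frac{1}{104} \cdot \frac{21779}{36} - 49997 = \frac{21779}{3744} - 49997 = - \frac{187166989}{3744}$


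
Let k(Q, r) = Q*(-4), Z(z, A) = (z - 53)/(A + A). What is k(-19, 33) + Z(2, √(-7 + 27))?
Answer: 76 - 51*√5/20 ≈ 70.298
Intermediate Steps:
Z(z, A) = (-53 + z)/(2*A) (Z(z, A) = (-53 + z)/((2*A)) = (-53 + z)*(1/(2*A)) = (-53 + z)/(2*A))
k(Q, r) = -4*Q
k(-19, 33) + Z(2, √(-7 + 27)) = -4*(-19) + (-53 + 2)/(2*(√(-7 + 27))) = 76 + (½)*(-51)/√20 = 76 + (½)*(-51)/(2*√5) = 76 + (½)*(√5/10)*(-51) = 76 - 51*√5/20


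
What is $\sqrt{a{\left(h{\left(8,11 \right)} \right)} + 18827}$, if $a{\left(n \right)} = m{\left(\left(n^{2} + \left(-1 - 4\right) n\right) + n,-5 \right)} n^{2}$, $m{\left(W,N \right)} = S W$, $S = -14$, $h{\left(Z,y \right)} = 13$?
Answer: $i \sqrt{257995} \approx 507.93 i$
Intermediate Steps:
$m{\left(W,N \right)} = - 14 W$
$a{\left(n \right)} = n^{2} \left(- 14 n^{2} + 56 n\right)$ ($a{\left(n \right)} = - 14 \left(\left(n^{2} + \left(-1 - 4\right) n\right) + n\right) n^{2} = - 14 \left(\left(n^{2} - 5 n\right) + n\right) n^{2} = - 14 \left(n^{2} - 4 n\right) n^{2} = \left(- 14 n^{2} + 56 n\right) n^{2} = n^{2} \left(- 14 n^{2} + 56 n\right)$)
$\sqrt{a{\left(h{\left(8,11 \right)} \right)} + 18827} = \sqrt{14 \cdot 13^{3} \left(4 - 13\right) + 18827} = \sqrt{14 \cdot 2197 \left(4 - 13\right) + 18827} = \sqrt{14 \cdot 2197 \left(-9\right) + 18827} = \sqrt{-276822 + 18827} = \sqrt{-257995} = i \sqrt{257995}$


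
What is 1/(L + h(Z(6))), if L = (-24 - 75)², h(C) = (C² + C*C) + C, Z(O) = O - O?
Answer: 1/9801 ≈ 0.00010203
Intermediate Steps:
Z(O) = 0
h(C) = C + 2*C² (h(C) = (C² + C²) + C = 2*C² + C = C + 2*C²)
L = 9801 (L = (-99)² = 9801)
1/(L + h(Z(6))) = 1/(9801 + 0*(1 + 2*0)) = 1/(9801 + 0*(1 + 0)) = 1/(9801 + 0*1) = 1/(9801 + 0) = 1/9801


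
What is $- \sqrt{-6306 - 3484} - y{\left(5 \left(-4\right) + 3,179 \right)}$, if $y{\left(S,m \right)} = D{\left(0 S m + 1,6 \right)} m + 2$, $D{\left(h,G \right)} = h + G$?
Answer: $-1255 - i \sqrt{9790} \approx -1255.0 - 98.944 i$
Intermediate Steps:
$D{\left(h,G \right)} = G + h$
$y{\left(S,m \right)} = 2 + 7 m$ ($y{\left(S,m \right)} = \left(6 + \left(0 S m + 1\right)\right) m + 2 = \left(6 + \left(0 m + 1\right)\right) m + 2 = \left(6 + \left(0 + 1\right)\right) m + 2 = \left(6 + 1\right) m + 2 = 7 m + 2 = 2 + 7 m$)
$- \sqrt{-6306 - 3484} - y{\left(5 \left(-4\right) + 3,179 \right)} = - \sqrt{-6306 - 3484} - \left(2 + 7 \cdot 179\right) = - \sqrt{-9790} - \left(2 + 1253\right) = - i \sqrt{9790} - 1255 = -1255 - i \sqrt{9790}$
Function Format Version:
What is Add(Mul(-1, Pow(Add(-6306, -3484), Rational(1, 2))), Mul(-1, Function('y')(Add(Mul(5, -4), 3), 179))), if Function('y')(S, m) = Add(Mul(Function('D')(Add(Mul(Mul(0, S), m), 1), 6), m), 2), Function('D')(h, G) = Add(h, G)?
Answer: Add(-1255, Mul(-1, I, Pow(9790, Rational(1, 2)))) ≈ Add(-1255.0, Mul(-98.944, I))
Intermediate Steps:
Function('D')(h, G) = Add(G, h)
Function('y')(S, m) = Add(2, Mul(7, m)) (Function('y')(S, m) = Add(Mul(Add(6, Add(Mul(Mul(0, S), m), 1)), m), 2) = Add(Mul(Add(6, Add(Mul(0, m), 1)), m), 2) = Add(Mul(Add(6, Add(0, 1)), m), 2) = Add(Mul(Add(6, 1), m), 2) = Add(Mul(7, m), 2) = Add(2, Mul(7, m)))
Add(Mul(-1, Pow(Add(-6306, -3484), Rational(1, 2))), Mul(-1, Function('y')(Add(Mul(5, -4), 3), 179))) = Add(Mul(-1, Pow(Add(-6306, -3484), Rational(1, 2))), Mul(-1, Add(2, Mul(7, 179)))) = Add(Mul(-1, Pow(-9790, Rational(1, 2))), Mul(-1, Add(2, 1253))) = Add(Mul(-1, Mul(I, Pow(9790, Rational(1, 2)))), Mul(-1, 1255)) = Add(Mul(-1, I, Pow(9790, Rational(1, 2))), -1255) = Add(-1255, Mul(-1, I, Pow(9790, Rational(1, 2))))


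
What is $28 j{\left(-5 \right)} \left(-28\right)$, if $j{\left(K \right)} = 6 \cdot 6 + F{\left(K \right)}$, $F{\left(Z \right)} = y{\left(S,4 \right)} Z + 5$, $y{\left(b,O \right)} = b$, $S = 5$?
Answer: $-12544$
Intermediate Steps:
$F{\left(Z \right)} = 5 + 5 Z$ ($F{\left(Z \right)} = 5 Z + 5 = 5 + 5 Z$)
$j{\left(K \right)} = 41 + 5 K$ ($j{\left(K \right)} = 6 \cdot 6 + \left(5 + 5 K\right) = 36 + \left(5 + 5 K\right) = 41 + 5 K$)
$28 j{\left(-5 \right)} \left(-28\right) = 28 \left(41 + 5 \left(-5\right)\right) \left(-28\right) = 28 \left(41 - 25\right) \left(-28\right) = 28 \cdot 16 \left(-28\right) = 448 \left(-28\right) = -12544$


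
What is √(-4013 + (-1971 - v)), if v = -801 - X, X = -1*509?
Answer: 2*I*√1423 ≈ 75.445*I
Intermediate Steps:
X = -509
v = -292 (v = -801 - 1*(-509) = -801 + 509 = -292)
√(-4013 + (-1971 - v)) = √(-4013 + (-1971 - 1*(-292))) = √(-4013 + (-1971 + 292)) = √(-4013 - 1679) = √(-5692) = 2*I*√1423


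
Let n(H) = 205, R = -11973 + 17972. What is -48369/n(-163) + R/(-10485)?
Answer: -101675752/429885 ≈ -236.52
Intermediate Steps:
R = 5999
-48369/n(-163) + R/(-10485) = -48369/205 + 5999/(-10485) = -48369*1/205 + 5999*(-1/10485) = -48369/205 - 5999/10485 = -101675752/429885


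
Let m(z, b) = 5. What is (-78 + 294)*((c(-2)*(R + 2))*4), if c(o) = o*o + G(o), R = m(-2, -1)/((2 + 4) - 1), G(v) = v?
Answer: 5184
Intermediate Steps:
R = 1 (R = 5/((2 + 4) - 1) = 5/(6 - 1) = 5/5 = 5*(1/5) = 1)
c(o) = o + o**2 (c(o) = o*o + o = o**2 + o = o + o**2)
(-78 + 294)*((c(-2)*(R + 2))*4) = (-78 + 294)*(((-2*(1 - 2))*(1 + 2))*4) = 216*((-2*(-1)*3)*4) = 216*((2*3)*4) = 216*(6*4) = 216*24 = 5184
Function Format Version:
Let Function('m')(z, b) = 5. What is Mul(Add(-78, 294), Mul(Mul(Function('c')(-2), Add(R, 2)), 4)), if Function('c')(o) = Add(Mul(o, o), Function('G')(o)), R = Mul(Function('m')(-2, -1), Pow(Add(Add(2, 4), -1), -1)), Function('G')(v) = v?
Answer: 5184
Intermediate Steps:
R = 1 (R = Mul(5, Pow(Add(Add(2, 4), -1), -1)) = Mul(5, Pow(Add(6, -1), -1)) = Mul(5, Pow(5, -1)) = Mul(5, Rational(1, 5)) = 1)
Function('c')(o) = Add(o, Pow(o, 2)) (Function('c')(o) = Add(Mul(o, o), o) = Add(Pow(o, 2), o) = Add(o, Pow(o, 2)))
Mul(Add(-78, 294), Mul(Mul(Function('c')(-2), Add(R, 2)), 4)) = Mul(Add(-78, 294), Mul(Mul(Mul(-2, Add(1, -2)), Add(1, 2)), 4)) = Mul(216, Mul(Mul(Mul(-2, -1), 3), 4)) = Mul(216, Mul(Mul(2, 3), 4)) = Mul(216, Mul(6, 4)) = Mul(216, 24) = 5184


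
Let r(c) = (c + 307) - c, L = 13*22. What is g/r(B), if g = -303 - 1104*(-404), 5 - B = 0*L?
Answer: 445713/307 ≈ 1451.8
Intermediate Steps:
L = 286
B = 5 (B = 5 - 0*286 = 5 - 1*0 = 5 + 0 = 5)
r(c) = 307 (r(c) = (307 + c) - c = 307)
g = 445713 (g = -303 + 446016 = 445713)
g/r(B) = 445713/307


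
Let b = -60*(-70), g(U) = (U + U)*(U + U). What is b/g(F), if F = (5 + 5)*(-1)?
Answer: 21/2 ≈ 10.500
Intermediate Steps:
F = -10 (F = 10*(-1) = -10)
g(U) = 4*U² (g(U) = (2*U)*(2*U) = 4*U²)
b = 4200
b/g(F) = 4200/((4*(-10)²)) = 4200/((4*100)) = 4200/400 = 4200*(1/400) = 21/2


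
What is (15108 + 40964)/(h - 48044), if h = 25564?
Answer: -7009/2810 ≈ -2.4943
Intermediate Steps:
(15108 + 40964)/(h - 48044) = (15108 + 40964)/(25564 - 48044) = 56072/(-22480) = 56072*(-1/22480) = -7009/2810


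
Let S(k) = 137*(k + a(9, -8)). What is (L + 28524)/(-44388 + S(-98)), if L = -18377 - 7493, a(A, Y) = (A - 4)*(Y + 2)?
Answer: -1327/30962 ≈ -0.042859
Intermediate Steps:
a(A, Y) = (-4 + A)*(2 + Y)
S(k) = -4110 + 137*k (S(k) = 137*(k + (-8 - 4*(-8) + 2*9 + 9*(-8))) = 137*(k + (-8 + 32 + 18 - 72)) = 137*(k - 30) = 137*(-30 + k) = -4110 + 137*k)
L = -25870
(L + 28524)/(-44388 + S(-98)) = (-25870 + 28524)/(-44388 + (-4110 + 137*(-98))) = 2654/(-44388 + (-4110 - 13426)) = 2654/(-44388 - 17536) = 2654/(-61924) = 2654*(-1/61924) = -1327/30962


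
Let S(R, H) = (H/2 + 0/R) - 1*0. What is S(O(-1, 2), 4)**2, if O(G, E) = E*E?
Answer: 4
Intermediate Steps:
O(G, E) = E**2
S(R, H) = H/2 (S(R, H) = (H*(1/2) + 0) + 0 = (H/2 + 0) + 0 = H/2 + 0 = H/2)
S(O(-1, 2), 4)**2 = ((1/2)*4)**2 = 2**2 = 4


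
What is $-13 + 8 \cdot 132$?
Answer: $1043$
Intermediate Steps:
$-13 + 8 \cdot 132 = -13 + 1056 = 1043$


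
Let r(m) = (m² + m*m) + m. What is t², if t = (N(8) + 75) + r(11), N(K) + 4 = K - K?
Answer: 104976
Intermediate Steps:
N(K) = -4 (N(K) = -4 + (K - K) = -4 + 0 = -4)
r(m) = m + 2*m² (r(m) = (m² + m²) + m = 2*m² + m = m + 2*m²)
t = 324 (t = (-4 + 75) + 11*(1 + 2*11) = 71 + 11*(1 + 22) = 71 + 11*23 = 71 + 253 = 324)
t² = 324² = 104976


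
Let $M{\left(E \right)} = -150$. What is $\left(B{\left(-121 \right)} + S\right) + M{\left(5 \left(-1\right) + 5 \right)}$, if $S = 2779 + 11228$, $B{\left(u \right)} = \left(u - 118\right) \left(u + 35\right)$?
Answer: $34411$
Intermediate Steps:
$B{\left(u \right)} = \left(-118 + u\right) \left(35 + u\right)$
$S = 14007$
$\left(B{\left(-121 \right)} + S\right) + M{\left(5 \left(-1\right) + 5 \right)} = \left(\left(-4130 + \left(-121\right)^{2} - -10043\right) + 14007\right) - 150 = \left(\left(-4130 + 14641 + 10043\right) + 14007\right) - 150 = \left(20554 + 14007\right) - 150 = 34561 - 150 = 34411$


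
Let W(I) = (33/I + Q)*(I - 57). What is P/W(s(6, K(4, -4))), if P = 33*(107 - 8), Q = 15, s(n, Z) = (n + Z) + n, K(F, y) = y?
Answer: -2904/833 ≈ -3.4862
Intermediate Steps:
s(n, Z) = Z + 2*n (s(n, Z) = (Z + n) + n = Z + 2*n)
W(I) = (-57 + I)*(15 + 33/I) (W(I) = (33/I + 15)*(I - 57) = (15 + 33/I)*(-57 + I) = (-57 + I)*(15 + 33/I))
P = 3267 (P = 33*99 = 3267)
P/W(s(6, K(4, -4))) = 3267/(-822 - 1881/(-4 + 2*6) + 15*(-4 + 2*6)) = 3267/(-822 - 1881/(-4 + 12) + 15*(-4 + 12)) = 3267/(-822 - 1881/8 + 15*8) = 3267/(-822 - 1881*1/8 + 120) = 3267/(-822 - 1881/8 + 120) = 3267/(-7497/8) = 3267*(-8/7497) = -2904/833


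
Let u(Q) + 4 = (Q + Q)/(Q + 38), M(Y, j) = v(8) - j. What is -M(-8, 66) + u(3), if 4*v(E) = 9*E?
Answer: 1810/41 ≈ 44.146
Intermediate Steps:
v(E) = 9*E/4 (v(E) = (9*E)/4 = 9*E/4)
M(Y, j) = 18 - j (M(Y, j) = (9/4)*8 - j = 18 - j)
u(Q) = -4 + 2*Q/(38 + Q) (u(Q) = -4 + (Q + Q)/(Q + 38) = -4 + (2*Q)/(38 + Q) = -4 + 2*Q/(38 + Q))
-M(-8, 66) + u(3) = -(18 - 1*66) + 2*(-76 - 1*3)/(38 + 3) = -(18 - 66) + 2*(-76 - 3)/41 = -1*(-48) + 2*(1/41)*(-79) = 48 - 158/41 = 1810/41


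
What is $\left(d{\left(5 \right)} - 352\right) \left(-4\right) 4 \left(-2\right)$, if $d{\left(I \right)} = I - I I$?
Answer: $-11904$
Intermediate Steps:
$d{\left(I \right)} = I - I^{2}$
$\left(d{\left(5 \right)} - 352\right) \left(-4\right) 4 \left(-2\right) = \left(5 \left(1 - 5\right) - 352\right) \left(-4\right) 4 \left(-2\right) = \left(5 \left(1 - 5\right) - 352\right) \left(\left(-16\right) \left(-2\right)\right) = \left(5 \left(-4\right) - 352\right) 32 = \left(-20 - 352\right) 32 = \left(-372\right) 32 = -11904$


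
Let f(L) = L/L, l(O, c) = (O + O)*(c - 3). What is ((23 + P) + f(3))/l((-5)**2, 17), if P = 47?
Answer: 71/700 ≈ 0.10143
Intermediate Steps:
l(O, c) = 2*O*(-3 + c) (l(O, c) = (2*O)*(-3 + c) = 2*O*(-3 + c))
f(L) = 1
((23 + P) + f(3))/l((-5)**2, 17) = ((23 + 47) + 1)/((2*(-5)**2*(-3 + 17))) = (70 + 1)/((2*25*14)) = 71/700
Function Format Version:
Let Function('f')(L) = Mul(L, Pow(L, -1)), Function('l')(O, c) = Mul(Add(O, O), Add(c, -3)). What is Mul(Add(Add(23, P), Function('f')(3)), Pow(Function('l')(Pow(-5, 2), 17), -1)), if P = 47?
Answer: Rational(71, 700) ≈ 0.10143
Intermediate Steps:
Function('l')(O, c) = Mul(2, O, Add(-3, c)) (Function('l')(O, c) = Mul(Mul(2, O), Add(-3, c)) = Mul(2, O, Add(-3, c)))
Function('f')(L) = 1
Mul(Add(Add(23, P), Function('f')(3)), Pow(Function('l')(Pow(-5, 2), 17), -1)) = Mul(Add(Add(23, 47), 1), Pow(Mul(2, Pow(-5, 2), Add(-3, 17)), -1)) = Mul(Add(70, 1), Pow(Mul(2, 25, 14), -1)) = Mul(71, Pow(700, -1)) = Mul(71, Rational(1, 700)) = Rational(71, 700)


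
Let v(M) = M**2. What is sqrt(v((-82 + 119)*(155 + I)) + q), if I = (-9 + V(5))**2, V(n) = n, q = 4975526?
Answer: sqrt(45006455) ≈ 6708.7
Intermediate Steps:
I = 16 (I = (-9 + 5)**2 = (-4)**2 = 16)
sqrt(v((-82 + 119)*(155 + I)) + q) = sqrt(((-82 + 119)*(155 + 16))**2 + 4975526) = sqrt((37*171)**2 + 4975526) = sqrt(6327**2 + 4975526) = sqrt(40030929 + 4975526) = sqrt(45006455)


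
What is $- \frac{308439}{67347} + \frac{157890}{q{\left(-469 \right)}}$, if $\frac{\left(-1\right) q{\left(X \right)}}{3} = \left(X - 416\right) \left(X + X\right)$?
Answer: $- \frac{412045936}{88740897} \approx -4.6432$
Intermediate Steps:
$q{\left(X \right)} = - 6 X \left(-416 + X\right)$ ($q{\left(X \right)} = - 3 \left(X - 416\right) \left(X + X\right) = - 3 \left(-416 + X\right) 2 X = - 3 \cdot 2 X \left(-416 + X\right) = - 6 X \left(-416 + X\right)$)
$- \frac{308439}{67347} + \frac{157890}{q{\left(-469 \right)}} = - \frac{308439}{67347} + \frac{157890}{6 \left(-469\right) \left(416 - -469\right)} = \left(-308439\right) \frac{1}{67347} + \frac{157890}{6 \left(-469\right) \left(416 + 469\right)} = - \frac{34271}{7483} + \frac{157890}{6 \left(-469\right) 885} = - \frac{34271}{7483} + \frac{157890}{-2490390} = - \frac{34271}{7483} + 157890 \left(- \frac{1}{2490390}\right) = - \frac{34271}{7483} - \frac{5263}{83013} = - \frac{412045936}{88740897}$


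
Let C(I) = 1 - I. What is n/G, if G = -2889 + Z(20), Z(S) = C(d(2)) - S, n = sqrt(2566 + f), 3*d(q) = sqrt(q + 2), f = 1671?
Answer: -3*sqrt(4237)/8726 ≈ -0.022379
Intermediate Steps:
d(q) = sqrt(2 + q)/3 (d(q) = sqrt(q + 2)/3 = sqrt(2 + q)/3)
n = sqrt(4237) (n = sqrt(2566 + 1671) = sqrt(4237) ≈ 65.092)
Z(S) = 1/3 - S (Z(S) = (1 - sqrt(2 + 2)/3) - S = (1 - sqrt(4)/3) - S = (1 - 2/3) - S = 1/3 - S)
G = -8726/3 (G = -2889 + (1/3 - 1*20) = -2889 + (1/3 - 20) = -2889 - 59/3 = -8726/3 ≈ -2908.7)
n/G = sqrt(4237)/(-8726/3) = sqrt(4237)*(-3/8726) = -3*sqrt(4237)/8726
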